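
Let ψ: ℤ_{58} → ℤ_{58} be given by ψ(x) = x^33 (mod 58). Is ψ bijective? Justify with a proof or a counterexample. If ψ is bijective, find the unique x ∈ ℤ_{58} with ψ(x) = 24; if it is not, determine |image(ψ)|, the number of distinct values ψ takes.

20

Computing x^33 mod 58 for each x (by repeated squaring, reducing mod 58 at every step), the values ψ(0), ψ(1), …, ψ(57) are: 0, 1, 32, 11, 38, 51, 4, 45, 56, 5, 8, 43, 12, 35, 48, 39, 52, 17, 44, 21, 24, 31, 42, 25, 36, 49, 18, 55, 28, 29, 30, 3, 40, 9, 22, 33, 16, 27, 34, 37, 14, 41, 6, 19, 10, 23, 46, 15, 50, 53, 2, 13, 54, 7, 20, 47, 26, 57.
Every element of ℤ_{58} appears exactly once in this list, so ψ is a bijection, and in particular bijective.
Since ψ is bijective, we read off the preimage of 24 from the same table: ψ(20) = 24, so ψ⁻¹(24) = 20.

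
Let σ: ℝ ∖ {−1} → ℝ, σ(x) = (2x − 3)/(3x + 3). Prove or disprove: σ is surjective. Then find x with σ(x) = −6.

-3/4

If σ(x) = 2/3, cross-multiplying gives 3(2x − 3) = 2(3x + 3), which simplifies to −9 = 6 — false.  So 2/3 has no preimage and σ is not surjective.
Solving σ(x) = −6: cross-multiplying gives 2x − 3 = −6(3x + 3), which rearranges to 20x = −15, so x = −3/4.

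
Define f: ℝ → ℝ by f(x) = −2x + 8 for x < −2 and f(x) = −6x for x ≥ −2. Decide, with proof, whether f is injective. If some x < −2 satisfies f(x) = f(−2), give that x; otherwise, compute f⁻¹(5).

-5/6

Both pieces are strictly decreasing (slopes −2 and −6), so each is injective on its own interval.
The left piece maps (−∞, −2) onto (12, ∞); the right piece maps [−2, ∞) onto (−∞, 12].
These images are disjoint, so no value is attained by both pieces. Hence f is injective.
Because the two images are disjoint, no x < −2 has f(x) = f(−2), so we compute f⁻¹(5): 5 lies in (−∞, 12], so solve −6x = 5: x = (5 − 0)/(−6) = −5/6.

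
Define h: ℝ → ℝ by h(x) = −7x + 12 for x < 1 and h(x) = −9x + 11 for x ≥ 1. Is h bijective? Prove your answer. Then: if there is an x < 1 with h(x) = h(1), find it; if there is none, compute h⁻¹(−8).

19/9

Both pieces are strictly decreasing (slopes −7 and −9), so each is injective on its own interval.
The left piece maps (−∞, 1) onto (5, ∞); the right piece maps [1, ∞) onto (−∞, 2].
The images leave a gap (5 has no preimage), so h is not surjective, hence not bijective.
Because the two images are disjoint, no x < 1 has h(x) = h(1), so we compute h⁻¹(−8): −8 lies in (−∞, 2], so solve −9x + 11 = −8: x = (−8 − 11)/(−9) = 19/9.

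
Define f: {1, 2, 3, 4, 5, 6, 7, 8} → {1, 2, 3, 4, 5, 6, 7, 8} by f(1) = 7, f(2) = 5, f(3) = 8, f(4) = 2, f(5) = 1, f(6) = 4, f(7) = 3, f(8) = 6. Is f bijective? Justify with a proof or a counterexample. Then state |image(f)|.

The values 7, 5, 8, 2, 1, 4, 3, 6 are a permutation of {1, 2, 3, 4, 5, 6, 7, 8}: each element appears exactly once.
So f is injective and surjective, hence bijective.
The image of f is {1, 2, 3, 4, 5, 6, 7, 8}, which has 8 elements.

8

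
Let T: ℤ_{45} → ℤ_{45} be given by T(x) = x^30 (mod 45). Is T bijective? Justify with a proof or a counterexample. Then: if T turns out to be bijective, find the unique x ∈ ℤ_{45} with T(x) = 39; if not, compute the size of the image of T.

T(1) = 1^30 = 1.
T(4): Repeated squaring mod 45: 4^1 ≡ 4, 4^2 ≡ 4² = 16, 4^4 ≡ 16² = 256 ≡ 31, 4^8 ≡ 31² = 961 ≡ 16, 4^16 ≡ 16² = 256 ≡ 31. Since 30 = 16 + 8 + 4 + 2, 4^30 ≡ 31·16·31·16: 31·16 = 496 ≡ 1, then 1·31 = 31, then 31·16 = 496 ≡ 1. So 4^30 ≡ 1 (mod 45).
So T(1) = T(4) = 1 while 1 ≠ 4, hence T is not injective, hence not bijective.
Since T is not bijective, we determine |image(T)|. Computing x^30 mod 45 for each x (by repeated squaring, reducing mod 45 at every step), the values T(0), T(1), …, T(44) are: 0, 1, 19, 9, 1, 10, 36, 19, 19, 36, 10, 1, 9, 19, 1, 0, 1, 19, 9, 1, 10, 36, 19, 19, 36, 10, 1, 9, 19, 1, 0, 1, 19, 9, 1, 10, 36, 19, 19, 36, 10, 1, 9, 19, 1.
The distinct values are {0, 1, 9, 10, 19, 36}; there are 6 of them.

6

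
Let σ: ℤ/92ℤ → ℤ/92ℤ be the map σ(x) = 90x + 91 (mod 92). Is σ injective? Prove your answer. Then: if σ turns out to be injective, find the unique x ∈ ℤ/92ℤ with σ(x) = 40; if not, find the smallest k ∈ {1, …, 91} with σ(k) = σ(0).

46

We have gcd(90, 92) = 2 > 1. Taking a = 0 and b = 46: σ(0) = 91 and σ(46) = 90·46 + 91 = 4231 ≡ 91 (mod 92).
So σ(0) = σ(46) while 0 ≠ 46, thus σ is not injective.
Since σ is not injective, we find the least positive k with σ(k) = σ(0): this means 90k ≡ 0 (mod 92), i.e. 92 ∣ 90k. Since gcd(90, 92) = 2, dividing through by 2 this holds exactly when 46 ∣ 45k, and as gcd(45, 46) = 1, exactly when 46 ∣ k.
The smallest positive such k is 46.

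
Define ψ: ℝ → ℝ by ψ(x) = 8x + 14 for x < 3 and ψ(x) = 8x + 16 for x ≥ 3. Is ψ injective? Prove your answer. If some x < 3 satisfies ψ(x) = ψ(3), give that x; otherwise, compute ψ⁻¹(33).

19/8

Both pieces are strictly increasing (slopes 8 and 8), so each is injective on its own interval.
The left piece maps (−∞, 3) onto (−∞, 38); the right piece maps [3, ∞) onto [40, ∞).
These images are disjoint, so no value is attained by both pieces. Therefore ψ is injective.
Because the two images are disjoint, no x < 3 has ψ(x) = ψ(3), so we compute ψ⁻¹(33): 33 lies in (−∞, 38), so solve 8x + 14 = 33: x = (33 − 14)/8 = 19/8.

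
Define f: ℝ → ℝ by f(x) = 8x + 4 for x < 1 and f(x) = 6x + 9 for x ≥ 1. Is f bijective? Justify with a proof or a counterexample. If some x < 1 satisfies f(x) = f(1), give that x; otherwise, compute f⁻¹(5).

1/8

Both pieces are strictly increasing (slopes 8 and 6), so each is injective on its own interval.
The left piece maps (−∞, 1) onto (−∞, 12); the right piece maps [1, ∞) onto [15, ∞).
The images leave a gap (12 has no preimage), so f is not surjective, hence not bijective.
Because the two images are disjoint, no x < 1 has f(x) = f(1), so we compute f⁻¹(5): 5 lies in (−∞, 12), so solve 8x + 4 = 5: x = (5 − 4)/8 = 1/8.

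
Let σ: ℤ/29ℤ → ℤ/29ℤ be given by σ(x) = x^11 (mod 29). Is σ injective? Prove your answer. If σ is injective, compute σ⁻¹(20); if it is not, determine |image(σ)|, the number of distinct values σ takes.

Since 29 is prime, the nonzero elements of ℤ/29ℤ form a cyclic group of order 28.
As gcd(11, 28) = 1, raising to the 11th power is a bijection on this group: if u^11 ≡ v^11 then (uv^{−1})^11 = 1, and the only element of order dividing gcd(11, 28) = 1 is 1, so u = v.
With σ(0) = 0 this makes σ injective on all of ℤ/29ℤ, hence bijective (finite equal-size domain and codomain). In particular σ is injective.
Since σ is injective, we find the preimage of 20. The inverse of x ↦ x^11 on (ℤ/29ℤ)^× is x ↦ x^23, because 11·23 = 253 = 9·28 + 1 ≡ 1 (mod 28) and x^{28} = 1 for x ≠ 0 (Fermat). So σ⁻¹(20) = 20^23 mod 29.
Repeated squaring mod 29: 20^1 ≡ 20, 20^2 ≡ 20² = 400 ≡ 23, 20^4 ≡ 23² = 529 ≡ 7, 20^8 ≡ 7² = 49 ≡ 20, 20^16 ≡ 20² = 400 ≡ 23. Since 23 = 16 + 4 + 2 + 1, 20^23 ≡ 23·7·23·20: 23·7 = 161 ≡ 16, then 16·23 = 368 ≡ 20, then 20·20 = 400 ≡ 23. So 20^23 ≡ 23 (mod 29).
Hence σ⁻¹(20) = 23.

23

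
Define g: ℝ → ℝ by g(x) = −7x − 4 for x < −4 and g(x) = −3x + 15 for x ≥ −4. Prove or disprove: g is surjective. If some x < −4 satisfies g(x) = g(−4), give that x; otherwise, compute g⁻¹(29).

Both pieces are strictly decreasing (slopes −7 and −3), so each is injective on its own interval.
The left piece maps (−∞, −4) onto (24, ∞); the right piece maps [−4, ∞) onto (−∞, 27].
The union (24, ∞) ∪ (−∞, 27] covers ℝ, so g is surjective.
For the follow-up: the images overlap, so an x < −4 with g(x) = g(−4) exists. g(−4) = 27; solving −7x − 4 = 27 for x < −4 gives x = (27 + 4)/(−7) = −31/7.

-31/7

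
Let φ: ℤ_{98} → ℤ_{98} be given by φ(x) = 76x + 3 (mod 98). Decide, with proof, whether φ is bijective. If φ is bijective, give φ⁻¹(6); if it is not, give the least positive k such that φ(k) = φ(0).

49

We have gcd(76, 98) = 2 > 1. Taking s = 0 and t = 49: φ(0) = 3 and φ(49) = 76·49 + 3 = 3727 ≡ 3 (mod 98).
So φ(0) = φ(49) while 0 ≠ 49, therefore φ is not injective, hence not bijective.
Since φ is not bijective, we find the least positive k with φ(k) = φ(0): this means 76k ≡ 0 (mod 98), i.e. 98 ∣ 76k. Since gcd(76, 98) = 2, dividing through by 2 this holds exactly when 49 ∣ 38k, and as gcd(38, 49) = 1, exactly when 49 ∣ k.
The smallest positive such k is 49.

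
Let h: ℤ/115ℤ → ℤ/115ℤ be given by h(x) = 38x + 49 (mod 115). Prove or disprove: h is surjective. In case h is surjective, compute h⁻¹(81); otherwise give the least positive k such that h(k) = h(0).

19

Recall: surjectivity means every element of the codomain has a preimage under h.
Since gcd(38, 115) = 1, 38 is invertible modulo 115. Euclid's algorithm: 115 = 3·38 + 1; back-substituting gives 1 = 112·38 − 37·115, so 38⁻¹ ≡ 112 (mod 115).
Then y ↦ 112(y − 49) is a two-sided inverse to h, so every y ∈ ℤ/115ℤ has a preimage.
Therefore h is surjective.
Since h is surjective, we find h⁻¹(81): we need 38x ≡ 81 − 49 ≡ 32 (mod 115). Using 38⁻¹ = 112: x ≡ 112·32 = 3584 = 31·115 + 19, so x = 19.
Check: h(19) = 38·19 + 49 = 771 = 6·115 + 81 ≡ 81 (mod 115).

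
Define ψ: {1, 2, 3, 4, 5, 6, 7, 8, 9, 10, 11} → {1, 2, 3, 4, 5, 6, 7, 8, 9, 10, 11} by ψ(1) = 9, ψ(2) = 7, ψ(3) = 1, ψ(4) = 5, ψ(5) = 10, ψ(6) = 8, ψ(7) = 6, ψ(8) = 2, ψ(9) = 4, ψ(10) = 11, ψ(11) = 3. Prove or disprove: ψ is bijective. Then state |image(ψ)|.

The values 9, 7, 1, 5, 10, 8, 6, 2, 4, 11, 3 are a permutation of {1, 2, 3, 4, 5, 6, 7, 8, 9, 10, 11}: each element appears exactly once.
So ψ is injective and surjective, hence bijective.
The image of ψ is {1, 2, 3, 4, 5, 6, 7, 8, 9, 10, 11}, which has 11 elements.

11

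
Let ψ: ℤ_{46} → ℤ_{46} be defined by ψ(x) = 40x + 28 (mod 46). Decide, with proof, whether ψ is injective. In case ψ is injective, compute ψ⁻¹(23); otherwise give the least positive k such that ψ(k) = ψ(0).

Recall: ψ is injective if ψ(x_1) = ψ(x_2) implies x_1 = x_2.
We have gcd(40, 46) = 2 > 1. Taking x_1 = 0 and x_2 = 23: ψ(0) = 28 and ψ(23) = 40·23 + 28 = 948 ≡ 28 (mod 46).
So ψ(0) = ψ(23) while 0 ≠ 23, therefore ψ is not injective.
Since ψ is not injective, we find the least positive k with ψ(k) = ψ(0): this means 40k ≡ 0 (mod 46), i.e. 46 ∣ 40k. Since gcd(40, 46) = 2, dividing through by 2 this holds exactly when 23 ∣ 20k, and as gcd(20, 23) = 1, exactly when 23 ∣ k.
The smallest positive such k is 23.

23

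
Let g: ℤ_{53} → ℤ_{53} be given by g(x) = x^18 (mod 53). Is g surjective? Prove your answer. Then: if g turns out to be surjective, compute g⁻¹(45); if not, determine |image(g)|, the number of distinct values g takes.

27

g(26): Repeated squaring mod 53: 26^1 ≡ 26, 26^2 ≡ 26² = 676 ≡ 40, 26^4 ≡ 40² = 1600 ≡ 10, 26^8 ≡ 10² = 100 ≡ 47, 26^16 ≡ 47² = 2209 ≡ 36. Since 18 = 16 + 2, 26^18 ≡ 36·40: 36·40 = 1440 ≡ 9. So 26^18 ≡ 9 (mod 53).
g(27): Repeated squaring mod 53: 27^1 ≡ 27, 27^2 ≡ 27² = 729 ≡ 40, 27^4 ≡ 40² = 1600 ≡ 10, 27^8 ≡ 10² = 100 ≡ 47, 27^16 ≡ 47² = 2209 ≡ 36. Since 18 = 16 + 2, 27^18 ≡ 36·40: 36·40 = 1440 ≡ 9. So 27^18 ≡ 9 (mod 53).
So g(26) = g(27) = 9 while 26 ≠ 27, therefore g is not injective.
A non-injective map from the 53-element set ℤ_{53} to itself takes at most 52 distinct values, so it cannot be surjective. Thus g is not surjective.
Since g is not surjective, we determine |image(g)|. Computing x^18 mod 53 for each x (by repeated squaring, reducing mod 53 at every step), the values g(0), g(1), …, g(52) are: 0, 1, 6, 29, 36, 7, 15, 47, 4, 46, 42, 16, 37, 28, 17, 44, 24, 13, 11, 25, 40, 38, 43, 52, 10, 49, 9, 9, 49, 10, 52, 43, 38, 40, 25, 11, 13, 24, 44, 17, 28, 37, 16, 42, 46, 4, 47, 15, 7, 36, 29, 6, 1.
The distinct values are {0, 1, 4, 6, 7, 9, 10, 11, 13, 15, 16, 17, 24, 25, 28, 29, 36, 37, 38, 40, 42, 43, 44, 46, 47, 49, 52}; there are 27 of them.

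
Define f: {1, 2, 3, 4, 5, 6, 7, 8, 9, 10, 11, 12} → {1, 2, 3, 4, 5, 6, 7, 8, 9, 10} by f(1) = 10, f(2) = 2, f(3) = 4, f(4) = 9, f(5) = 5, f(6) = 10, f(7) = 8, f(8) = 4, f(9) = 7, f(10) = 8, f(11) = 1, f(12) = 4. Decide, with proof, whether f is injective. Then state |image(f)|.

8

f(1) = 10 = f(6) with 1 ≠ 6, so f is not injective.
The image of f is {1, 2, 4, 5, 7, 8, 9, 10}, which has 8 elements.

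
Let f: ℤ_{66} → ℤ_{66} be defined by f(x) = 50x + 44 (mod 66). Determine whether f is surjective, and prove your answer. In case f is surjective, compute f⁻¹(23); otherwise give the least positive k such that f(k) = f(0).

33

Since gcd(50, 66) = 2, we have 50x ≡ 0 (mod 2) for all x, so f(x) ≡ 0 (mod 2).
But 1 ≢ 0 (mod 2), so 1 ∈ ℤ_{66} has no preimage. So f is not surjective.
Since f is not surjective, we find the least positive k with f(k) = f(0): this means 50k ≡ 0 (mod 66), i.e. 66 ∣ 50k. Since gcd(50, 66) = 2, dividing through by 2 this holds exactly when 33 ∣ 25k, and as gcd(25, 33) = 1, exactly when 33 ∣ k.
The smallest positive such k is 33.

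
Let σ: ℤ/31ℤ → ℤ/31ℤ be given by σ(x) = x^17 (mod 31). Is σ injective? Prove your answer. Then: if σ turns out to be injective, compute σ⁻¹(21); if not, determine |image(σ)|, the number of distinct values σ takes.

17

Since 31 is prime, the nonzero elements of ℤ/31ℤ form a cyclic group of order 30.
As gcd(17, 30) = 1, raising to the 17th power is a bijection on this group: if s^17 ≡ t^17 then (st^{−1})^17 = 1, and the only element of order dividing gcd(17, 30) = 1 is 1, so s = t.
With σ(0) = 0 this makes σ injective on all of ℤ/31ℤ, hence bijective (finite equal-size domain and codomain). In particular σ is injective.
Since σ is injective, we find the preimage of 21. The inverse of x ↦ x^17 on (ℤ/31ℤ)^× is x ↦ x^23, because 17·23 = 391 = 13·30 + 1 ≡ 1 (mod 30) and x^{30} = 1 for x ≠ 0 (Fermat). So σ⁻¹(21) = 21^23 mod 31.
Repeated squaring mod 31: 21^1 ≡ 21, 21^2 ≡ 21² = 441 ≡ 7, 21^4 ≡ 7² = 49 ≡ 18, 21^8 ≡ 18² = 324 ≡ 14, 21^16 ≡ 14² = 196 ≡ 10. Since 23 = 16 + 4 + 2 + 1, 21^23 ≡ 10·18·7·21: 10·18 = 180 ≡ 25, then 25·7 = 175 ≡ 20, then 20·21 = 420 ≡ 17. So 21^23 ≡ 17 (mod 31).
Hence σ⁻¹(21) = 17.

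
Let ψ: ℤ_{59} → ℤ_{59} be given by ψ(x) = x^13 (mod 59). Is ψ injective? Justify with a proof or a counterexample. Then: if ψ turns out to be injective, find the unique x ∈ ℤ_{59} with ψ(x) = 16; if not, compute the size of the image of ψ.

49

Since 59 is prime, the nonzero elements of ℤ_{59} form a cyclic group of order 58.
As gcd(13, 58) = 1, raising to the 13th power is a bijection on this group: if x_1^13 ≡ x_2^13 then (x_1x_2^{−1})^13 = 1, and the only element of order dividing gcd(13, 58) = 1 is 1, so x_1 = x_2.
With ψ(0) = 0 this makes ψ injective on all of ℤ_{59}, hence bijective (finite equal-size domain and codomain). In particular ψ is injective.
Since ψ is injective, we find the preimage of 16. The inverse of x ↦ x^13 on (ℤ_{59})^× is x ↦ x^9, because 13·9 = 117 = 2·58 + 1 ≡ 1 (mod 58) and x^{58} = 1 for x ≠ 0 (Fermat). So ψ⁻¹(16) = 16^9 mod 59.
Repeated squaring mod 59: 16^1 ≡ 16, 16^2 ≡ 16² = 256 ≡ 20, 16^4 ≡ 20² = 400 ≡ 46, 16^8 ≡ 46² = 2116 ≡ 51. Since 9 = 8 + 1, 16^9 ≡ 51·16: 51·16 = 816 ≡ 49. So 16^9 ≡ 49 (mod 59).
Hence ψ⁻¹(16) = 49.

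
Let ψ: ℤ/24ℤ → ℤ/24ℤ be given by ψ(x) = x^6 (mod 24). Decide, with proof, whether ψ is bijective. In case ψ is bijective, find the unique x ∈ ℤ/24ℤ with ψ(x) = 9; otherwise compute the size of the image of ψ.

4

ψ(2): Repeated squaring mod 24: 2^1 ≡ 2, 2^2 ≡ 2² = 4, 2^4 ≡ 4² = 16. Since 6 = 4 + 2, 2^6 ≡ 16·4: 16·4 = 64 ≡ 16. So 2^6 ≡ 16 (mod 24).
ψ(4): Repeated squaring mod 24: 4^1 ≡ 4, 4^2 ≡ 4² = 16, 4^4 ≡ 16² = 256 ≡ 16. Since 6 = 4 + 2, 4^6 ≡ 16·16: 16·16 = 256 ≡ 16. So 4^6 ≡ 16 (mod 24).
So ψ(2) = ψ(4) = 16 while 2 ≠ 4, so ψ is not injective, hence not bijective.
Since ψ is not bijective, we determine |image(ψ)|. Computing x^6 mod 24 for each x (by repeated squaring, reducing mod 24 at every step), the values ψ(0), ψ(1), …, ψ(23) are: 0, 1, 16, 9, 16, 1, 0, 1, 16, 9, 16, 1, 0, 1, 16, 9, 16, 1, 0, 1, 16, 9, 16, 1.
The distinct values are {0, 1, 9, 16}; there are 4 of them.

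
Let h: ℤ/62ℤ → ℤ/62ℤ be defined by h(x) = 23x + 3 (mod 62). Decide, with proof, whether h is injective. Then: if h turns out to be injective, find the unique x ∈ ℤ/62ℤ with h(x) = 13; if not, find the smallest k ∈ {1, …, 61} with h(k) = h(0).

Recall that injectivity means: for all x_1, x_2 in the domain, h(x_1) = h(x_2) implies x_1 = x_2.
If h(x_1) = h(x_2), then 23x_1 ≡ 23x_2 (mod 62). Because gcd(23, 62) = 1, we may cancel 23 to get x_1 ≡ x_2 (mod 62).
So h is injective.
We now compute 23⁻¹ mod 62 explicitly. Euclid's algorithm: 62 = 2·23 + 16, 23 = 1·16 + 7, 16 = 2·7 + 2, 7 = 3·2 + 1; back-substituting gives 1 = 27·23 − 10·62, so 23⁻¹ ≡ 27 (mod 62).
Since h is injective, we compute h⁻¹(13): solve 23x + 3 ≡ 13 (mod 62), i.e. 23x ≡ 10 (mod 62).
Multiplying by 23⁻¹ = 27 gives x ≡ 27·10 = 270 = 4·62 + 22 ≡ 22 (mod 62).
Check: h(22) = 23·22 + 3 = 509 = 8·62 + 13 ≡ 13 (mod 62).

22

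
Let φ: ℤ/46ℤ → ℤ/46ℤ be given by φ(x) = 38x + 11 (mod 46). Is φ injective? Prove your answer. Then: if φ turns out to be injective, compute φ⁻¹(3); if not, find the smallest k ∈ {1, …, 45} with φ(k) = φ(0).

23

We have gcd(38, 46) = 2 > 1. Taking a = 0 and b = 23: φ(0) = 11 and φ(23) = 38·23 + 11 = 885 ≡ 11 (mod 46).
So φ(0) = φ(23) while 0 ≠ 23, therefore φ is not injective.
Since φ is not injective, we find the least positive k with φ(k) = φ(0): this means 38k ≡ 0 (mod 46), i.e. 46 ∣ 38k. Since gcd(38, 46) = 2, dividing through by 2 this holds exactly when 23 ∣ 19k, and as gcd(19, 23) = 1, exactly when 23 ∣ k.
The smallest positive such k is 23.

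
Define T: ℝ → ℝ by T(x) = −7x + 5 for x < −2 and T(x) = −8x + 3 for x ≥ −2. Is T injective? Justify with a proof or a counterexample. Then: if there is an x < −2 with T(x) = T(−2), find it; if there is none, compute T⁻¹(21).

Both pieces are strictly decreasing (slopes −7 and −8), so each is injective on its own interval.
The left piece maps (−∞, −2) onto (19, ∞); the right piece maps [−2, ∞) onto (−∞, 19].
These images are disjoint, so no value is attained by both pieces. Thus T is injective.
Because the two images are disjoint, no x < −2 has T(x) = T(−2), so we compute T⁻¹(21): 21 lies in (19, ∞), so solve −7x + 5 = 21: x = (21 − 5)/(−7) = −16/7.

-16/7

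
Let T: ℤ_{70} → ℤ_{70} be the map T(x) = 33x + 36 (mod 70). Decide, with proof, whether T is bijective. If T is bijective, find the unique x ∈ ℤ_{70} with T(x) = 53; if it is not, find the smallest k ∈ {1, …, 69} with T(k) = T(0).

9

Suppose T(u) = T(v) in ℤ_{70}. Then 33u + 36 ≡ 33v + 36 (mod 70), therefore 33(u − v) ≡ 0 (mod 70).
Since gcd(33, 70) = 1, 33 is invertible modulo 70, therefore u − v ≡ 0 (mod 70), i.e. u = v.
We now compute 33⁻¹ mod 70 explicitly. Euclid's algorithm: 70 = 2·33 + 4, 33 = 8·4 + 1; back-substituting gives 1 = 17·33 − 8·70, so 33⁻¹ ≡ 17 (mod 70).
Then y ↦ 17(y − 36) is a two-sided inverse to T, so every y ∈ ℤ_{70} has a preimage.
Therefore T is bijective.
Since T is bijective, we find T⁻¹(53): we need 33x ≡ 53 − 36 ≡ 17 (mod 70). Using 33⁻¹ = 17: x ≡ 17·17 = 289 = 4·70 + 9, so x = 9.
Check: T(9) = 33·9 + 36 = 333 = 4·70 + 53 ≡ 53 (mod 70).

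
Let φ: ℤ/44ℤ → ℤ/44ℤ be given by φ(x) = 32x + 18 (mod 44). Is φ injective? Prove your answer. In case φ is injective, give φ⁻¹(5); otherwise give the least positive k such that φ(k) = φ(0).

11

Recall that φ is injective when φ(s) = φ(t) forces s = t.
We have gcd(32, 44) = 4 > 1. Taking s = 0 and t = 11: φ(0) = 18 and φ(11) = 32·11 + 18 = 370 ≡ 18 (mod 44).
So φ(0) = φ(11) while 0 ≠ 11, therefore φ is not injective.
Since φ is not injective, we find the least positive k with φ(k) = φ(0): this means 32k ≡ 0 (mod 44), i.e. 44 ∣ 32k. Since gcd(32, 44) = 4, dividing through by 4 this holds exactly when 11 ∣ 8k, and as gcd(8, 11) = 1, exactly when 11 ∣ k.
The smallest positive such k is 11.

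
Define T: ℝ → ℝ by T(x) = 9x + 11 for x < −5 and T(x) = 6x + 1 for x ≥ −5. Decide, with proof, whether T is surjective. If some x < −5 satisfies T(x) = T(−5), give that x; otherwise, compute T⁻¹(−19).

-10/3

Both pieces are strictly increasing (slopes 9 and 6), so each is injective on its own interval.
The left piece maps (−∞, −5) onto (−∞, −34); the right piece maps [−5, ∞) onto [−29, ∞).
The union (−∞, −34) ∪ [−29, ∞) omits the interval between −34 and −29; in particular −34 has no preimage. So T is not surjective.
Because the two images are disjoint, no x < −5 has T(x) = T(−5), so we compute T⁻¹(−19): −19 lies in [−29, ∞), so solve 6x + 1 = −19: x = (−19 − 1)/6 = −10/3.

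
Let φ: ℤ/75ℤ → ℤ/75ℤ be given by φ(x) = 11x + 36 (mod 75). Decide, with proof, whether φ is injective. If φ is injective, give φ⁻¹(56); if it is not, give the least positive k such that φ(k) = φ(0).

Suppose φ(s) = φ(t) in ℤ/75ℤ. Then 11s + 36 ≡ 11t + 36 (mod 75), hence 11(s − t) ≡ 0 (mod 75).
Since gcd(11, 75) = 1, 11 is invertible modulo 75, so s − t ≡ 0 (mod 75), i.e. s = t.
Therefore φ is injective.
We now compute 11⁻¹ mod 75 explicitly. Euclid's algorithm: 75 = 6·11 + 9, 11 = 1·9 + 2, 9 = 4·2 + 1; back-substituting gives 1 = 41·11 − 6·75, so 11⁻¹ ≡ 41 (mod 75).
Since φ is injective, we compute φ⁻¹(56): solve 11x + 36 ≡ 56 (mod 75), i.e. 11x ≡ 20 (mod 75).
Multiplying by 11⁻¹ = 41 gives x ≡ 41·20 = 820 = 10·75 + 70 ≡ 70 (mod 75).
Check: φ(70) = 11·70 + 36 = 806 = 10·75 + 56 ≡ 56 (mod 75).

70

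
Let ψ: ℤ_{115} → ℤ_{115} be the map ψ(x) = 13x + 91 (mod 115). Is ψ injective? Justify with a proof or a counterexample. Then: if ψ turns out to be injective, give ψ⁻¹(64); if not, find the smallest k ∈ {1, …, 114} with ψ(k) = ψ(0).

51

Suppose ψ(a) = ψ(b) in ℤ_{115}. Then 13a + 91 ≡ 13b + 91 (mod 115), thus 13(a − b) ≡ 0 (mod 115).
Since gcd(13, 115) = 1, 13 is invertible modulo 115, hence a − b ≡ 0 (mod 115), i.e. a = b.
So ψ is injective.
We now compute 13⁻¹ mod 115 explicitly. Euclid's algorithm: 115 = 8·13 + 11, 13 = 1·11 + 2, 11 = 5·2 + 1; back-substituting gives 1 = 62·13 − 7·115, so 13⁻¹ ≡ 62 (mod 115).
Since ψ is injective, we find ψ⁻¹(64): we need 13x ≡ 64 − 91 ≡ 88 (mod 115). Using 13⁻¹ = 62: x ≡ 62·88 = 5456 = 47·115 + 51, so x = 51.
Check: ψ(51) = 13·51 + 91 = 754 = 6·115 + 64 ≡ 64 (mod 115).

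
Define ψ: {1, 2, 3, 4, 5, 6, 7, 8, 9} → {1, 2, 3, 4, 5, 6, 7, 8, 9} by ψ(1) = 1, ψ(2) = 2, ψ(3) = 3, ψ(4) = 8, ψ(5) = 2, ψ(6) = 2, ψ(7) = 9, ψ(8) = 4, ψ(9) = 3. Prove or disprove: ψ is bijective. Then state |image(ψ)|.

6

ψ(2) = 2 = ψ(5) with 2 ≠ 5, so ψ is not injective, hence not bijective.
The image of ψ is {1, 2, 3, 4, 8, 9}, which has 6 elements.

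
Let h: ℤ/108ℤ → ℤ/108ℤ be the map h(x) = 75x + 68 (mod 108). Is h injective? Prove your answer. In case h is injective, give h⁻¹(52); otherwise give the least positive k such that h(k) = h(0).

By definition, h is injective if h(s) = h(t) implies s = t.
We have gcd(75, 108) = 3 > 1. Taking s = 0 and t = 36: h(0) = 68 and h(36) = 75·36 + 68 = 2768 ≡ 68 (mod 108).
So h(0) = h(36) while 0 ≠ 36, thus h is not injective.
Since h is not injective, we find the least positive k with h(k) = h(0): this means 75k ≡ 0 (mod 108), i.e. 108 ∣ 75k. Since gcd(75, 108) = 3, dividing through by 3 this holds exactly when 36 ∣ 25k, and as gcd(25, 36) = 1, exactly when 36 ∣ k.
The smallest positive such k is 36.

36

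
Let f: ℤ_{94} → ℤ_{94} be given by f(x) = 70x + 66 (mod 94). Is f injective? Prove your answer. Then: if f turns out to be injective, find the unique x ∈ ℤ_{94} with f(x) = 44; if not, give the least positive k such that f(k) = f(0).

By definition, f is injective when f(u) = f(v) forces u = v.
We have gcd(70, 94) = 2 > 1. Taking u = 0 and v = 47: f(0) = 66 and f(47) = 70·47 + 66 = 3356 ≡ 66 (mod 94).
So f(0) = f(47) while 0 ≠ 47, so f is not injective.
Since f is not injective, we find the least positive k with f(k) = f(0): this means 70k ≡ 0 (mod 94), i.e. 94 ∣ 70k. Since gcd(70, 94) = 2, dividing through by 2 this holds exactly when 47 ∣ 35k, and as gcd(35, 47) = 1, exactly when 47 ∣ k.
The smallest positive such k is 47.

47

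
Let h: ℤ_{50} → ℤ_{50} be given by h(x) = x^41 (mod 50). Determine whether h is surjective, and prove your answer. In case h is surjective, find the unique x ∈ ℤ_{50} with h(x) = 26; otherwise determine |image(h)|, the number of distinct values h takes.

h(0) = 0^41 = 0.
h(10): Repeated squaring mod 50: 10^1 ≡ 10, 10^2 ≡ 10² = 100 ≡ 0, 10^4 ≡ 0² = 0, 10^8 ≡ 0² = 0, 10^16 ≡ 0² = 0, 10^32 ≡ 0² = 0. Since 41 = 32 + 8 + 1, 10^41 ≡ 0·0·10: 0·0 = 0, then 0·10 = 0. So 10^41 ≡ 0 (mod 50).
So h(0) = h(10) = 0 while 0 ≠ 10, hence h is not injective.
A non-injective map from the 50-element set ℤ_{50} to itself takes at most 49 distinct values, so it cannot be surjective. Therefore h is not surjective.
Since h is not surjective, we determine |image(h)|. Computing x^41 mod 50 for each x (by repeated squaring, reducing mod 50 at every step), the values h(0), h(1), …, h(49) are: 0, 1, 2, 3, 4, 25, 6, 7, 8, 9, 0, 11, 12, 13, 14, 25, 16, 17, 18, 19, 0, 21, 22, 23, 24, 25, 26, 27, 28, 29, 0, 31, 32, 33, 34, 25, 36, 37, 38, 39, 0, 41, 42, 43, 44, 25, 46, 47, 48, 49.
The distinct values are {0, 1, 2, 3, 4, 6, 7, 8, 9, 11, 12, 13, 14, 16, 17, 18, 19, 21, 22, 23, 24, 25, 26, 27, 28, 29, 31, 32, 33, 34, 36, 37, 38, 39, 41, 42, 43, 44, 46, 47, 48, 49}; there are 42 of them.

42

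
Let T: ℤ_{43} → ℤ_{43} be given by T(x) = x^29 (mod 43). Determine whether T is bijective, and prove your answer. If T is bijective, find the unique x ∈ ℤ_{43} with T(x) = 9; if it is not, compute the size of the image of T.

Since 43 is prime, the nonzero elements of ℤ_{43} form a cyclic group of order 42.
As gcd(29, 42) = 1, raising to the 29th power is a bijection on this group: if x_1^29 ≡ x_2^29 then (x_1x_2^{−1})^29 = 1, and the only element of order dividing gcd(29, 42) = 1 is 1, so x_1 = x_2.
With T(0) = 0 this makes T injective on all of ℤ_{43}, hence bijective (finite equal-size domain and codomain). In particular T is bijective.
Since T is bijective, we find the preimage of 9. The inverse of x ↦ x^29 on (ℤ_{43})^× is x ↦ x^29, because 29·29 = 841 = 20·42 + 1 ≡ 1 (mod 42) and x^{42} = 1 for x ≠ 0 (Fermat). So T⁻¹(9) = 9^29 mod 43.
Repeated squaring mod 43: 9^1 ≡ 9, 9^2 ≡ 9² = 81 ≡ 38, 9^4 ≡ 38² = 1444 ≡ 25, 9^8 ≡ 25² = 625 ≡ 23, 9^16 ≡ 23² = 529 ≡ 13. Since 29 = 16 + 8 + 4 + 1, 9^29 ≡ 13·23·25·9: 13·23 = 299 ≡ 41, then 41·25 = 1025 ≡ 36, then 36·9 = 324 ≡ 23. So 9^29 ≡ 23 (mod 43).
Hence T⁻¹(9) = 23.

23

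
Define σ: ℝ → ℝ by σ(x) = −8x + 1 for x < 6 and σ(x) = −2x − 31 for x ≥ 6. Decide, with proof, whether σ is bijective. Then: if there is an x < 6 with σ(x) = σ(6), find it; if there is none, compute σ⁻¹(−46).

11/2

Both pieces are strictly decreasing (slopes −8 and −2), so each is injective on its own interval.
The left piece maps (−∞, 6) onto (−47, ∞); the right piece maps [6, ∞) onto (−∞, −43].
These images overlap. In particular σ(6) = −43 (right piece), and solving −8x + 1 = −43 on the left piece gives x = 11/2 < 6.
So σ(11/2) = σ(6) with 11/2 ≠ 6, and σ is not injective, hence not bijective. This x = 11/2 is the requested value below 6.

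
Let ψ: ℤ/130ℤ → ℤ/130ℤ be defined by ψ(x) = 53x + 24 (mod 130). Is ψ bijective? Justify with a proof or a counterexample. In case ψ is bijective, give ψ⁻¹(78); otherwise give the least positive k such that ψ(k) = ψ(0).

28

Suppose ψ(u) = ψ(v) in ℤ/130ℤ. Then 53u + 24 ≡ 53v + 24 (mod 130), thus 53(u − v) ≡ 0 (mod 130).
Since gcd(53, 130) = 1, 53 is invertible modulo 130, hence u − v ≡ 0 (mod 130), i.e. u = v.
We now compute 53⁻¹ mod 130 explicitly. Euclid's algorithm: 130 = 2·53 + 24, 53 = 2·24 + 5, 24 = 4·5 + 4, 5 = 1·4 + 1; back-substituting gives 1 = 27·53 − 11·130, so 53⁻¹ ≡ 27 (mod 130).
Then y ↦ 27(y − 24) is a two-sided inverse to ψ, so every y ∈ ℤ/130ℤ has a preimage.
Hence ψ is bijective.
Since ψ is bijective, we find ψ⁻¹(78): we need 53x ≡ 78 − 24 ≡ 54 (mod 130). Using 53⁻¹ = 27: x ≡ 27·54 = 1458 = 11·130 + 28, so x = 28.
Check: ψ(28) = 53·28 + 24 = 1508 = 11·130 + 78 ≡ 78 (mod 130).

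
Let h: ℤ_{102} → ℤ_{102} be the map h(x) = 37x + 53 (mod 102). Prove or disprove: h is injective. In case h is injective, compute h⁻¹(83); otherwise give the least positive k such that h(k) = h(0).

78

If h(u) = h(v), then 37u ≡ 37v (mod 102). Because gcd(37, 102) = 1, we may cancel 37 to get u ≡ v (mod 102).
Thus h is injective.
We now compute 37⁻¹ mod 102 explicitly. Euclid's algorithm: 102 = 2·37 + 28, 37 = 1·28 + 9, 28 = 3·9 + 1; back-substituting gives 1 = 91·37 − 33·102, so 37⁻¹ ≡ 91 (mod 102).
Since h is injective, we find h⁻¹(83): we need 37x ≡ 83 − 53 ≡ 30 (mod 102). Using 37⁻¹ = 91: x ≡ 91·30 = 2730 = 26·102 + 78, so x = 78.
Check: h(78) = 37·78 + 53 = 2939 = 28·102 + 83 ≡ 83 (mod 102).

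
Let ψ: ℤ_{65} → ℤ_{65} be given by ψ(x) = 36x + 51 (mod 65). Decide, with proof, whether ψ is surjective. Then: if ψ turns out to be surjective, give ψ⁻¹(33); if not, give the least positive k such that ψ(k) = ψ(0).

32

Since gcd(36, 65) = 1, 36 is invertible modulo 65. Euclid's algorithm: 65 = 1·36 + 29, 36 = 1·29 + 7, 29 = 4·7 + 1; back-substituting gives 1 = 56·36 − 31·65, so 36⁻¹ ≡ 56 (mod 65).
Then y ↦ 56(y − 51) is a two-sided inverse to ψ, so every y ∈ ℤ_{65} has a preimage.
Therefore ψ is surjective.
Since ψ is surjective, we find ψ⁻¹(33): we need 36x ≡ 33 − 51 ≡ 47 (mod 65). Using 36⁻¹ = 56: x ≡ 56·47 = 2632 = 40·65 + 32, so x = 32.
Check: ψ(32) = 36·32 + 51 = 1203 = 18·65 + 33 ≡ 33 (mod 65).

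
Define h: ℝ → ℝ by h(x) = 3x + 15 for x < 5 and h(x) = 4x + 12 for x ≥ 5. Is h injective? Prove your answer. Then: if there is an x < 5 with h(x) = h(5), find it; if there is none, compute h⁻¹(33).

Both pieces are strictly increasing (slopes 3 and 4), so each is injective on its own interval.
The left piece maps (−∞, 5) onto (−∞, 30); the right piece maps [5, ∞) onto [32, ∞).
These images are disjoint, so no value is attained by both pieces. Thus h is injective.
Because the two images are disjoint, no x < 5 has h(x) = h(5), so we compute h⁻¹(33): 33 lies in [32, ∞), so solve 4x + 12 = 33: x = (33 − 12)/4 = 21/4.

21/4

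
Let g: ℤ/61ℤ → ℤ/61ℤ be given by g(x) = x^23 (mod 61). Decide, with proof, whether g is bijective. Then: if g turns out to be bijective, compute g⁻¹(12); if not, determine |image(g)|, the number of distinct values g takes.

22

Since 61 is prime, the nonzero elements of ℤ/61ℤ form a cyclic group of order 60.
As gcd(23, 60) = 1, raising to the 23rd power is a bijection on this group: if a^23 ≡ b^23 then (ab^{−1})^23 = 1, and the only element of order dividing gcd(23, 60) = 1 is 1, so a = b.
With g(0) = 0 this makes g injective on all of ℤ/61ℤ, hence bijective (finite equal-size domain and codomain). In particular g is bijective.
Since g is bijective, we find the preimage of 12. The inverse of x ↦ x^23 on (ℤ/61ℤ)^× is x ↦ x^47, because 23·47 = 1081 = 18·60 + 1 ≡ 1 (mod 60) and x^{60} = 1 for x ≠ 0 (Fermat). So g⁻¹(12) = 12^47 mod 61.
Repeated squaring mod 61: 12^1 ≡ 12, 12^2 ≡ 12² = 144 ≡ 22, 12^4 ≡ 22² = 484 ≡ 57, 12^8 ≡ 57² = 3249 ≡ 16, 12^16 ≡ 16² = 256 ≡ 12, 12^32 ≡ 12² = 144 ≡ 22. Since 47 = 32 + 8 + 4 + 2 + 1, 12^47 ≡ 22·16·57·22·12: 22·16 = 352 ≡ 47, then 47·57 = 2679 ≡ 56, then 56·22 = 1232 ≡ 12, then 12·12 = 144 ≡ 22. So 12^47 ≡ 22 (mod 61).
Hence g⁻¹(12) = 22.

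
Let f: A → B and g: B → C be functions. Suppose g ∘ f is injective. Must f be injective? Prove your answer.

injective

Suppose f(s) = f(t). Applying g: (g ∘ f)(s) = (g ∘ f)(t). Since g ∘ f is injective, s = t. Hence f is injective.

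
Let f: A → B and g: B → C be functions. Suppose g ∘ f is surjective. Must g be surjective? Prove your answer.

Let c ∈ C. Since g ∘ f is surjective, some a ∈ A has g(f(a)) = c. Then b = f(a) ∈ B satisfies g(b) = c. So g is surjective.

surjective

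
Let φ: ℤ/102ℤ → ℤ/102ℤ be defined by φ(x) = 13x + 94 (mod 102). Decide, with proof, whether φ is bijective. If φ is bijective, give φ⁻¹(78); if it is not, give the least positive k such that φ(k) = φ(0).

If φ(s) = φ(t), then 13s ≡ 13t (mod 102). Because gcd(13, 102) = 1, we may cancel 13 to get s ≡ t (mod 102).
We now compute 13⁻¹ mod 102 explicitly. Euclid's algorithm: 102 = 7·13 + 11, 13 = 1·11 + 2, 11 = 5·2 + 1; back-substituting gives 1 = 55·13 − 7·102, so 13⁻¹ ≡ 55 (mod 102).
Then y ↦ 55(y − 94) is a two-sided inverse to φ, so every y ∈ ℤ/102ℤ has a preimage.
Therefore φ is bijective.
Since φ is bijective, we find φ⁻¹(78): we need 13x ≡ 78 − 94 ≡ 86 (mod 102). Using 13⁻¹ = 55: x ≡ 55·86 = 4730 = 46·102 + 38, so x = 38.
Check: φ(38) = 13·38 + 94 = 588 = 5·102 + 78 ≡ 78 (mod 102).

38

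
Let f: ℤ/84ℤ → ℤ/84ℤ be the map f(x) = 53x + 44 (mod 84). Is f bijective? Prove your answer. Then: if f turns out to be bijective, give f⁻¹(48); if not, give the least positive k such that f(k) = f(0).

If f(s) = f(t), then 53s ≡ 53t (mod 84). Because gcd(53, 84) = 1, we may cancel 53 to get s ≡ t (mod 84).
We now compute 53⁻¹ mod 84 explicitly. Euclid's algorithm: 84 = 1·53 + 31, 53 = 1·31 + 22, 31 = 1·22 + 9, 22 = 2·9 + 4, 9 = 2·4 + 1; back-substituting gives 1 = 65·53 − 41·84, so 53⁻¹ ≡ 65 (mod 84).
For any y ∈ ℤ/84ℤ, x = 65(y − 44) mod 84 satisfies f(x) = 53·65(y − 44) + 44 ≡ y (since 53·65 ≡ 1 mod 84). So every y has a preimage.
Therefore f is bijective.
Since f is bijective, we compute f⁻¹(48): solve 53x + 44 ≡ 48 (mod 84), i.e. 53x ≡ 4 (mod 84).
Multiplying by 53⁻¹ = 65 gives x ≡ 65·4 = 260 = 3·84 + 8 ≡ 8 (mod 84).
Check: f(8) = 53·8 + 44 = 468 = 5·84 + 48 ≡ 48 (mod 84).

8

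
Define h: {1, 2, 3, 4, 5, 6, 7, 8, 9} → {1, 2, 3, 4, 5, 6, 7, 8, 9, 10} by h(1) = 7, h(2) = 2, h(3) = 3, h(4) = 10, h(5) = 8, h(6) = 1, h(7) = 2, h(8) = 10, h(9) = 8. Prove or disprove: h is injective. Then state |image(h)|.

h(2) = 2 = h(7) with 2 ≠ 7, so h is not injective.
The image of h is {1, 2, 3, 7, 8, 10}, which has 6 elements.

6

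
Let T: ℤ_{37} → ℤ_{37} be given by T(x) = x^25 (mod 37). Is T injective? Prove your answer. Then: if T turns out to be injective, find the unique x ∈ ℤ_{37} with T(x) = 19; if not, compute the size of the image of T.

Since 37 is prime, the nonzero elements of ℤ_{37} form a cyclic group of order 36.
As gcd(25, 36) = 1, raising to the 25th power is a bijection on this group: if u^25 ≡ v^25 then (uv^{−1})^25 = 1, and the only element of order dividing gcd(25, 36) = 1 is 1, so u = v.
With T(0) = 0 this makes T injective on all of ℤ_{37}, hence bijective (finite equal-size domain and codomain). In particular T is injective.
Since T is injective, we find the preimage of 19. The inverse of x ↦ x^25 on (ℤ_{37})^× is x ↦ x^13, because 25·13 = 325 = 9·36 + 1 ≡ 1 (mod 36) and x^{36} = 1 for x ≠ 0 (Fermat). So T⁻¹(19) = 19^13 mod 37.
Repeated squaring mod 37: 19^1 ≡ 19, 19^2 ≡ 19² = 361 ≡ 28, 19^4 ≡ 28² = 784 ≡ 7, 19^8 ≡ 7² = 49 ≡ 12. Since 13 = 8 + 4 + 1, 19^13 ≡ 12·7·19: 12·7 = 84 ≡ 10, then 10·19 = 190 ≡ 5. So 19^13 ≡ 5 (mod 37).
Hence T⁻¹(19) = 5.

5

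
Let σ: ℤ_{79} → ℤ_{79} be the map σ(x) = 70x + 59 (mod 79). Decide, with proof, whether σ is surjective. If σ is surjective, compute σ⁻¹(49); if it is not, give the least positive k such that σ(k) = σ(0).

45

Recall: surjectivity means every element of the codomain has a preimage under σ.
Since gcd(70, 79) = 1, 70 is invertible modulo 79. Euclid's algorithm: 79 = 1·70 + 9, 70 = 7·9 + 7, 9 = 1·7 + 2, 7 = 3·2 + 1; back-substituting gives 1 = 35·70 − 31·79, so 70⁻¹ ≡ 35 (mod 79).
For any y ∈ ℤ_{79}, x = 35(y − 59) mod 79 satisfies σ(x) = 70·35(y − 59) + 59 ≡ y (since 70·35 ≡ 1 mod 79). So every y has a preimage.
Hence σ is surjective.
Since σ is surjective, we find σ⁻¹(49): we need 70x ≡ 49 − 59 ≡ 69 (mod 79). Using 70⁻¹ = 35: x ≡ 35·69 = 2415 = 30·79 + 45, so x = 45.
Check: σ(45) = 70·45 + 59 = 3209 = 40·79 + 49 ≡ 49 (mod 79).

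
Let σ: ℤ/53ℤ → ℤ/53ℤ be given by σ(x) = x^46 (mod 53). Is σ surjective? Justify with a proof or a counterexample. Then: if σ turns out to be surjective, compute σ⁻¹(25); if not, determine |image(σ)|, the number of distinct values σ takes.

σ(26): Repeated squaring mod 53: 26^1 ≡ 26, 26^2 ≡ 26² = 676 ≡ 40, 26^4 ≡ 40² = 1600 ≡ 10, 26^8 ≡ 10² = 100 ≡ 47, 26^16 ≡ 47² = 2209 ≡ 36, 26^32 ≡ 36² = 1296 ≡ 24. Since 46 = 32 + 8 + 4 + 2, 26^46 ≡ 24·47·10·40: 24·47 = 1128 ≡ 15, then 15·10 = 150 ≡ 44, then 44·40 = 1760 ≡ 11. So 26^46 ≡ 11 (mod 53).
σ(27): Repeated squaring mod 53: 27^1 ≡ 27, 27^2 ≡ 27² = 729 ≡ 40, 27^4 ≡ 40² = 1600 ≡ 10, 27^8 ≡ 10² = 100 ≡ 47, 27^16 ≡ 47² = 2209 ≡ 36, 27^32 ≡ 36² = 1296 ≡ 24. Since 46 = 32 + 8 + 4 + 2, 27^46 ≡ 24·47·10·40: 24·47 = 1128 ≡ 15, then 15·10 = 150 ≡ 44, then 44·40 = 1760 ≡ 11. So 27^46 ≡ 11 (mod 53).
So σ(26) = σ(27) = 11 while 26 ≠ 27, therefore σ is not injective.
A non-injective map from the 53-element set ℤ/53ℤ to itself takes at most 52 distinct values, so it cannot be surjective. Therefore σ is not surjective.
Since σ is not surjective, we determine |image(σ)|. Computing x^46 mod 53 for each x (by repeated squaring, reducing mod 53 at every step), the values σ(0), σ(1), …, σ(52) are: 0, 1, 29, 4, 46, 37, 10, 24, 9, 16, 13, 28, 25, 15, 7, 42, 49, 47, 40, 38, 6, 43, 17, 52, 36, 44, 11, 11, 44, 36, 52, 17, 43, 6, 38, 40, 47, 49, 42, 7, 15, 25, 28, 13, 16, 9, 24, 10, 37, 46, 4, 29, 1.
The distinct values are {0, 1, 4, 6, 7, 9, 10, 11, 13, 15, 16, 17, 24, 25, 28, 29, 36, 37, 38, 40, 42, 43, 44, 46, 47, 49, 52}; there are 27 of them.

27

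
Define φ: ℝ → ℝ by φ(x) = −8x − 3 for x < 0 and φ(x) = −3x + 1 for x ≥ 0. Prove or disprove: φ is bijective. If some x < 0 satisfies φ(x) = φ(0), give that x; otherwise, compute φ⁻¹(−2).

Both pieces are strictly decreasing (slopes −8 and −3), so each is injective on its own interval.
The left piece maps (−∞, 0) onto (−3, ∞); the right piece maps [0, ∞) onto (−∞, 1].
These images overlap. In particular φ(0) = 1 (right piece), and solving −8x − 3 = 1 on the left piece gives x = −1/2 < 0.
So φ(−1/2) = φ(0) with −1/2 ≠ 0, and φ is not injective, hence not bijective. This x = −1/2 is the requested value below 0.

-1/2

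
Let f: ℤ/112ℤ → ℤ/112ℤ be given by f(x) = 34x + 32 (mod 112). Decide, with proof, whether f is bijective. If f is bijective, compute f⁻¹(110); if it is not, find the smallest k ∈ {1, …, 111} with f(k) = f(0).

56

We have gcd(34, 112) = 2 > 1. Taking s = 0 and t = 56: f(0) = 32 and f(56) = 34·56 + 32 = 1936 ≡ 32 (mod 112).
So f(0) = f(56) while 0 ≠ 56, hence f is not injective, hence not bijective.
Since f is not bijective, we find the least positive k with f(k) = f(0): this means 34k ≡ 0 (mod 112), i.e. 112 ∣ 34k. Since gcd(34, 112) = 2, dividing through by 2 this holds exactly when 56 ∣ 17k, and as gcd(17, 56) = 1, exactly when 56 ∣ k.
The smallest positive such k is 56.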